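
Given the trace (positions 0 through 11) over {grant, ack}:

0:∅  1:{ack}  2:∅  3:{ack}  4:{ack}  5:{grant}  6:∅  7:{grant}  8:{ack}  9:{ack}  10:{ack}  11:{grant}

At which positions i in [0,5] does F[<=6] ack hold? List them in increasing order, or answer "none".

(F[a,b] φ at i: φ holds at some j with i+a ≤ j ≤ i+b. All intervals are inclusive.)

Evaluate at each i in [0,5]:
  i=0: ✓ (witness j=1)
  i=1: ✓ (witness j=1)
  i=2: ✓ (witness j=3)
  i=3: ✓ (witness j=3)
  i=4: ✓ (witness j=4)
  i=5: ✓ (witness j=8)

0, 1, 2, 3, 4, 5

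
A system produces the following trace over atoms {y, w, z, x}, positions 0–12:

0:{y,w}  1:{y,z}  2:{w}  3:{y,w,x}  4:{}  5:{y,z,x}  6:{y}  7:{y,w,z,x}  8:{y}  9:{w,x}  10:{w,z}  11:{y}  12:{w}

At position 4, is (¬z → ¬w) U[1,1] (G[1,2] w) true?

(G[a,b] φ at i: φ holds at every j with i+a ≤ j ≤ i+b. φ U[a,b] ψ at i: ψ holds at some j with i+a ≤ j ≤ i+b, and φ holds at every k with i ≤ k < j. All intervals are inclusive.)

False

Need some j in [5,5] with G[1,2] w, and (¬z → ¬w) at every k in [4,j-1].
  j=5: G[1,2] w — fails at 6.
No j in the window works → until fails.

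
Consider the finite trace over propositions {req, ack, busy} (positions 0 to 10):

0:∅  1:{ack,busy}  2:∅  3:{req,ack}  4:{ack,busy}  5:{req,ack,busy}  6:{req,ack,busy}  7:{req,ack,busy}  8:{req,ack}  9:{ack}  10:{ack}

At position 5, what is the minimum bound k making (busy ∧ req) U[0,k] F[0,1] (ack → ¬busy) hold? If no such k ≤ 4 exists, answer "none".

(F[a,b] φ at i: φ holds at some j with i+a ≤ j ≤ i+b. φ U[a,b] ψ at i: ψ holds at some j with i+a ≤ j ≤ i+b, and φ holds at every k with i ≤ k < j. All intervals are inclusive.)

Need earliest j ≥ 5 with F[0,1] (ack → ¬busy), and (busy ∧ req) at every k in [5,j-1].
  j=5: rhs fails.
  j=6: rhs fails.
  j=7: rhs holds; lhs holds on [5,6]. k = 2.

2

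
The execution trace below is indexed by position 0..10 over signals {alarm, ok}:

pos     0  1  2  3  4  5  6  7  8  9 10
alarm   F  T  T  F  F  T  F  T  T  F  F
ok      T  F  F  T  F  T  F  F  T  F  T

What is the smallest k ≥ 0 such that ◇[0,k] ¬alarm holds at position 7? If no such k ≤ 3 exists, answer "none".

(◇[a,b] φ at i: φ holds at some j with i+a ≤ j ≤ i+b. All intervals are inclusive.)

2

Scan j = 7,8,… for ¬alarm:
  j=7: fails
  j=8: fails
  j=9: holds
First hit at j=9, so smallest k = 9-7 = 2.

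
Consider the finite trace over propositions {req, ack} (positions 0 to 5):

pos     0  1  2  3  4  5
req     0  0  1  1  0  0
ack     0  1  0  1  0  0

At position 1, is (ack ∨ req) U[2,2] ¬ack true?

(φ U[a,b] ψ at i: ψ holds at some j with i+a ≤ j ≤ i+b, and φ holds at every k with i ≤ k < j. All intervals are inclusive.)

Need some j in [3,3] with ¬ack, and (ack ∨ req) at every k in [1,j-1].
  j=3: ¬ack false.
No j in the window works → until fails.

Does not hold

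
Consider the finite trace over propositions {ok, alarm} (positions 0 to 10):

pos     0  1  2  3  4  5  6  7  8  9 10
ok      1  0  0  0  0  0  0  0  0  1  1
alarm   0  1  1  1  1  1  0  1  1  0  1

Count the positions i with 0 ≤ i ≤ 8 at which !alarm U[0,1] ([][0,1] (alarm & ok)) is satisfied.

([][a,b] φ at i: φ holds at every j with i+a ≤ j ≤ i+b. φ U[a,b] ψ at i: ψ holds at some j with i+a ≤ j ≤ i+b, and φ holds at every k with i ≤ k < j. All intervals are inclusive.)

0

Evaluate at each i in [0,8]:
  i=0: ✗ (no rhs in [0,1])
  i=1: ✗ (no rhs in [1,2])
  i=2: ✗ (no rhs in [2,3])
  i=3: ✗ (no rhs in [3,4])
  i=4: ✗ (no rhs in [4,5])
  i=5: ✗ (no rhs in [5,6])
  i=6: ✗ (no rhs in [6,7])
  i=7: ✗ (no rhs in [7,8])
  i=8: ✗ (no rhs in [8,9])
Positions where it holds: {} → 0.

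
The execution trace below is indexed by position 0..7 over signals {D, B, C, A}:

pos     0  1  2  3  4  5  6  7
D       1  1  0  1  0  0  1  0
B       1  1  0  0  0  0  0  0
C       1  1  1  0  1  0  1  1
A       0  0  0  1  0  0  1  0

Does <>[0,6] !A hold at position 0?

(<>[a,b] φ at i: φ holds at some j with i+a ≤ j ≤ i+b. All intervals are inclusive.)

Holds

Check !A at each j in [0,6]:
  j=0: true
  j=1: true
  j=2: true
  j=3: false
  j=4: true
  j=5: true
  j=6: false
Found at j=0 → formula holds.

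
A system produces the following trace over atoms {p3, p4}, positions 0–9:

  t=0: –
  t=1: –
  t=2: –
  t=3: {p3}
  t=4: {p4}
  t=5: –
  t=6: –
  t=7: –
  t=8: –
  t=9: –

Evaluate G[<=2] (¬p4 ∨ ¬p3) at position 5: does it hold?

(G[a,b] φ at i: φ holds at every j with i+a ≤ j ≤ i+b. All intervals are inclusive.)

Check (¬p4 ∨ ¬p3) at every j in [5,7]:
  j=5: true
  j=6: true
  j=7: true
All positions satisfy it → formula holds.

Holds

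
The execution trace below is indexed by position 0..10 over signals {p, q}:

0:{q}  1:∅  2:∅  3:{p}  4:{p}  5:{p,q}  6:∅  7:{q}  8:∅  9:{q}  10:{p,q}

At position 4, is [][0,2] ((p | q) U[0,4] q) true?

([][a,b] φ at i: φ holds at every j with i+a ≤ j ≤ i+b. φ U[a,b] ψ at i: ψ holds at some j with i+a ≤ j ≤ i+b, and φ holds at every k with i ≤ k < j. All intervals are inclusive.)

Does not hold

Check ((p | q) U[0,4] q) at every j in [4,6]:
  j=4: holds
  j=5: holds
  j=6: fails
Fails at j=6 → formula fails.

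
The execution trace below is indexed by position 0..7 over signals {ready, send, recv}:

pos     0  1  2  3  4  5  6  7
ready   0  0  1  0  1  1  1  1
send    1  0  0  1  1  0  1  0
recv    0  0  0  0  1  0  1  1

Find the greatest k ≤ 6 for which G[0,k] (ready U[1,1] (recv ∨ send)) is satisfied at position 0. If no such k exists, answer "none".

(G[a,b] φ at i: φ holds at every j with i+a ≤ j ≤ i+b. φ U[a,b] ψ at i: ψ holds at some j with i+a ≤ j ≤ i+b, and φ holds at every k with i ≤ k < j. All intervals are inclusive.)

(ready U[1,1] (recv ∨ send)) must hold from j=0 onward; find where it first fails.
  j=0: fails → no k works.

none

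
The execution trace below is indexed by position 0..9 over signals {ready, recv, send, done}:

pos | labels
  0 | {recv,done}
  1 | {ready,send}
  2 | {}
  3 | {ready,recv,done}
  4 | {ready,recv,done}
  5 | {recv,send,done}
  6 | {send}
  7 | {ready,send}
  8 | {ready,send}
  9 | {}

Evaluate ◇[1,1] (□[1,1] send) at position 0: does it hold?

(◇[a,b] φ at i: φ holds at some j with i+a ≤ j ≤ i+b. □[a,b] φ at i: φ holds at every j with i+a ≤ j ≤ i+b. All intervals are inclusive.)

Check □[1,1] send at each j in [1,1]:
  j=1: fails at 2
No position in the window satisfies it → formula fails.

False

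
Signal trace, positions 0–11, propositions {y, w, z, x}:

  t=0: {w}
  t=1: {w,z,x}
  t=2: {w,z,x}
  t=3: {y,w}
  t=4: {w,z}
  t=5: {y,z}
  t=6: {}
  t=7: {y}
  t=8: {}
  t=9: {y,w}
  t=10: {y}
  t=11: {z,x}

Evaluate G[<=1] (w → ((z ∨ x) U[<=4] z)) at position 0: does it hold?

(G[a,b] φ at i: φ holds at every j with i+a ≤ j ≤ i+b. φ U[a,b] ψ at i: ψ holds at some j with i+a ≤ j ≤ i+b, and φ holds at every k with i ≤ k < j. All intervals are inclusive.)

Does not hold

Check (w → ((z ∨ x) U[<=4] z)) at every j in [0,1]:
  j=0: antecedent true; consequent fails → ✗
  j=1: antecedent true; consequent holds → ✓
Fails at j=0 → formula fails.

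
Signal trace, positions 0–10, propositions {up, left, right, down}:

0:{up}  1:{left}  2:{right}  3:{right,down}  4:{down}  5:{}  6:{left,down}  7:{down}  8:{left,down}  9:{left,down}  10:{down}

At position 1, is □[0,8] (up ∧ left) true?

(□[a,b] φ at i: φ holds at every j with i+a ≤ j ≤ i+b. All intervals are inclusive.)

False

Check (up ∧ left) at every j in [1,9]:
  j=1: false
  j=2: false
  j=3: false
  j=4: false
  j=5: false
  j=6: false
  j=7: false
  j=8: false
  j=9: false
Fails at j=1 → formula fails.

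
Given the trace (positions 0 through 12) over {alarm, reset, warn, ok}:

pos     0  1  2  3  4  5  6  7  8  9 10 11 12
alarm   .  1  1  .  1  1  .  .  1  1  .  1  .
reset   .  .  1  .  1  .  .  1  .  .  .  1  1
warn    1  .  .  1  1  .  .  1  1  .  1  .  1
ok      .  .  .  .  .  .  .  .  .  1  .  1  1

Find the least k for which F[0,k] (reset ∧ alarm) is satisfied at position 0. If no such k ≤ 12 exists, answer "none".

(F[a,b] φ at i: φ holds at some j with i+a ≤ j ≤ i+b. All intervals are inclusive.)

2

Scan j = 0,1,… for (reset ∧ alarm):
  j=0: fails
  j=1: fails
  j=2: holds
First hit at j=2, so smallest k = 2-0 = 2.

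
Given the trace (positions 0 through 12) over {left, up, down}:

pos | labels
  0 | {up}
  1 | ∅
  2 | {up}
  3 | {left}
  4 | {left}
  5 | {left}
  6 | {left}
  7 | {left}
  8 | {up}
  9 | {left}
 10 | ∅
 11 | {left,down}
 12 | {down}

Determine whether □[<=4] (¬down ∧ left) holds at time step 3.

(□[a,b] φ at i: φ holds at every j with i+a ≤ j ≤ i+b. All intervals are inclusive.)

Holds

Check (¬down ∧ left) at every j in [3,7]:
  j=3: true
  j=4: true
  j=5: true
  j=6: true
  j=7: true
All positions satisfy it → formula holds.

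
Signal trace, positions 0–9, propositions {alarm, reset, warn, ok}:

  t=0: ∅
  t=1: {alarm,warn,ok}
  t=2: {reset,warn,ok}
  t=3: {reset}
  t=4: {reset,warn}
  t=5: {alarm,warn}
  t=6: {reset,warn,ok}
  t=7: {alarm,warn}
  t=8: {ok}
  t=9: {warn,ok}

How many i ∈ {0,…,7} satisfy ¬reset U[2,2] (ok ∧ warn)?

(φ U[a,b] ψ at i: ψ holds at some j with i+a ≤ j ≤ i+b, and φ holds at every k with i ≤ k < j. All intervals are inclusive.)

2

Evaluate at each i in [0,7]:
  i=0: ✓ (rhs at j=2; lhs holds on [0,1])
  i=1: ✗ (no rhs in [3,3])
  i=2: ✗ (no rhs in [4,4])
  i=3: ✗ (no rhs in [5,5])
  i=4: ✗ (lhs fails at k=4 before rhs at j=6)
  i=5: ✗ (no rhs in [7,7])
  i=6: ✗ (no rhs in [8,8])
  i=7: ✓ (rhs at j=9; lhs holds on [7,8])
Positions where it holds: {0, 7} → 2.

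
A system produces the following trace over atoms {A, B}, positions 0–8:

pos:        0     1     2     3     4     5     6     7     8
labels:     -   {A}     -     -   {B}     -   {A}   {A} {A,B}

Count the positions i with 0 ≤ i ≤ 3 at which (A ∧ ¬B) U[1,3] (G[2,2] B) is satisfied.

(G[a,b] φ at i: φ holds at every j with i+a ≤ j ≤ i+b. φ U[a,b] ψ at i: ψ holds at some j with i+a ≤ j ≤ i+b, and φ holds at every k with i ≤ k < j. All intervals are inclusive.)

Evaluate at each i in [0,3]:
  i=0: ✗ (lhs fails at k=0 before rhs at j=2)
  i=1: ✓ (rhs at j=2; lhs holds on [1,1])
  i=2: ✗ (no rhs in [3,5])
  i=3: ✗ (lhs fails at k=3 before rhs at j=6)
Positions where it holds: {1} → 1.

1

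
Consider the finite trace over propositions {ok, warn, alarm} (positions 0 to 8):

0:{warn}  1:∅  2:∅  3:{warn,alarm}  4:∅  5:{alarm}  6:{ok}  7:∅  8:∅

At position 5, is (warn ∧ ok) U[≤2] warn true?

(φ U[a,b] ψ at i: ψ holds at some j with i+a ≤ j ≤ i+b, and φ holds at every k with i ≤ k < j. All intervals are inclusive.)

Need some j in [5,7] with warn, and (warn ∧ ok) at every k in [5,j-1].
  j=5: warn false.
  j=6: warn false.
  j=7: warn false.
No j in the window works → until fails.

Does not hold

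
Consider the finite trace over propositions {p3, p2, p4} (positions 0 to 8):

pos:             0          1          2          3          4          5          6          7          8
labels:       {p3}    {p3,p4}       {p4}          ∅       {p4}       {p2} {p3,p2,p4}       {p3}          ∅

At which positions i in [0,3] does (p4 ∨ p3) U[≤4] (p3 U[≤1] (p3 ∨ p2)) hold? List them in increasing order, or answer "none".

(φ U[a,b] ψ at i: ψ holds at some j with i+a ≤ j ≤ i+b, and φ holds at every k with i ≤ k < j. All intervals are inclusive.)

Evaluate at each i in [0,3]:
  i=0: ✓ (rhs at j=0)
  i=1: ✓ (rhs at j=1)
  i=2: ✗ (lhs fails at k=3 before rhs at j=5)
  i=3: ✗ (lhs fails at k=3 before rhs at j=5)

0, 1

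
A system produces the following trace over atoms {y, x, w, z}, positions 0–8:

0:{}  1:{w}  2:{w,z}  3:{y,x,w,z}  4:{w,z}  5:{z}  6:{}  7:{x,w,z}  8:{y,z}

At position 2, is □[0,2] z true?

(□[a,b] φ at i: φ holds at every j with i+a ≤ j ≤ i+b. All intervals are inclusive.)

Yes

Check z at every j in [2,4]:
  j=2: true
  j=3: true
  j=4: true
All positions satisfy it → formula holds.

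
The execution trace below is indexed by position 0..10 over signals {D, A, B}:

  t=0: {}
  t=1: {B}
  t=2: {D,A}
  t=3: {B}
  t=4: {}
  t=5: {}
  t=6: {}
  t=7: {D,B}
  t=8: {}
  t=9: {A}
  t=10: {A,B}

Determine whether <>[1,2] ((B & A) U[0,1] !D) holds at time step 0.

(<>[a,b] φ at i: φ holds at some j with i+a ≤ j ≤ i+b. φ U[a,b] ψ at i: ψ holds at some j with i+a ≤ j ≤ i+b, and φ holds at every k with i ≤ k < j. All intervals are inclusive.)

True

Check ((B & A) U[0,1] !D) at each j in [1,2]:
  j=1: holds
  j=2: fails
Found at j=1 → formula holds.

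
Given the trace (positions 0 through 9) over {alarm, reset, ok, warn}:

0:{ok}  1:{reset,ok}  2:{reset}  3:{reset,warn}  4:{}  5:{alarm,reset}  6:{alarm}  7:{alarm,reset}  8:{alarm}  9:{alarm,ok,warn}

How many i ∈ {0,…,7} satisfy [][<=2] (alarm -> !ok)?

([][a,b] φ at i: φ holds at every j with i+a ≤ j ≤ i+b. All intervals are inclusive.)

Evaluate at each i in [0,7]:
  i=0: ✓ (all of [0,2])
  i=1: ✓ (all of [1,3])
  i=2: ✓ (all of [2,4])
  i=3: ✓ (all of [3,5])
  i=4: ✓ (all of [4,6])
  i=5: ✓ (all of [5,7])
  i=6: ✓ (all of [6,8])
  i=7: ✗ (fails at j=9)
Positions where it holds: {0, 1, 2, 3, 4, 5, 6} → 7.

7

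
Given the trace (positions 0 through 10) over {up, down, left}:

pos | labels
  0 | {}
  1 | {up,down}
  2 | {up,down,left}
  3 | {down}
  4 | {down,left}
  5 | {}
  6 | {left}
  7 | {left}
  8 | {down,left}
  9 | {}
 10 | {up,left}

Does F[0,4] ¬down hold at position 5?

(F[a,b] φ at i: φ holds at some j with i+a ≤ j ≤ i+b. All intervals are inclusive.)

Check ¬down at each j in [5,9]:
  j=5: true
  j=6: true
  j=7: true
  j=8: false
  j=9: true
Found at j=5 → formula holds.

True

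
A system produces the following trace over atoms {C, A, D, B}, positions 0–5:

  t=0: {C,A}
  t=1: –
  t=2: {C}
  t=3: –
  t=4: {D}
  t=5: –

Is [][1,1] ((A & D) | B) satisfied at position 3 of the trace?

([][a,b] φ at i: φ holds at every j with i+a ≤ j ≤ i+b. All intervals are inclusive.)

Check ((A & D) | B) at every j in [4,4]:
  j=4: false
Fails at j=4 → formula fails.

False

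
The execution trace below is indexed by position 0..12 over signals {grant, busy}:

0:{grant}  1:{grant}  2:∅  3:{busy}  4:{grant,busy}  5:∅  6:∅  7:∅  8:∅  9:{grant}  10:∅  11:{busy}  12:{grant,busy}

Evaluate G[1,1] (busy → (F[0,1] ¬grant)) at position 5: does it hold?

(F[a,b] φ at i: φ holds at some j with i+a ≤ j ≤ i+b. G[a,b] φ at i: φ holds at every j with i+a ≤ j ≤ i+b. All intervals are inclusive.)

Yes

Check (busy → (F[0,1] ¬grant)) at every j in [6,6]:
  j=6: antecedent false → ✓
All positions satisfy it → formula holds.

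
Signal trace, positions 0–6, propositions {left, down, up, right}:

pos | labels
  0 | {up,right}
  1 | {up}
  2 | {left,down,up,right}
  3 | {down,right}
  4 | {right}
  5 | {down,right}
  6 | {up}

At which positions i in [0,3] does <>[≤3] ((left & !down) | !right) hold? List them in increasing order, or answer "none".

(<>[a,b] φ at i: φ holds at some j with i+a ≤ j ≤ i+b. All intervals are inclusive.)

Evaluate at each i in [0,3]:
  i=0: ✓ (witness j=1)
  i=1: ✓ (witness j=1)
  i=2: ✗ (none in [2,5])
  i=3: ✓ (witness j=6)

0, 1, 3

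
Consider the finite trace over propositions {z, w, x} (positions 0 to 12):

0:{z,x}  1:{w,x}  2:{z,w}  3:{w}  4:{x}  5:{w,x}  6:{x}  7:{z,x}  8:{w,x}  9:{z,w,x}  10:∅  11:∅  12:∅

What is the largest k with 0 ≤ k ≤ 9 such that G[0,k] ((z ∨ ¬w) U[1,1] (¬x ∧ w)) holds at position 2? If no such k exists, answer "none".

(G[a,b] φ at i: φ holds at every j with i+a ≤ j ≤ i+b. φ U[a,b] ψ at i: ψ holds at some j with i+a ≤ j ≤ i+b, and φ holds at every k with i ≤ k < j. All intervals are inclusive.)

((z ∨ ¬w) U[1,1] (¬x ∧ w)) must hold from j=2 onward; find where it first fails.
  j=2: holds
  j=3: fails
Holds on [2,2], so largest k = 0.

0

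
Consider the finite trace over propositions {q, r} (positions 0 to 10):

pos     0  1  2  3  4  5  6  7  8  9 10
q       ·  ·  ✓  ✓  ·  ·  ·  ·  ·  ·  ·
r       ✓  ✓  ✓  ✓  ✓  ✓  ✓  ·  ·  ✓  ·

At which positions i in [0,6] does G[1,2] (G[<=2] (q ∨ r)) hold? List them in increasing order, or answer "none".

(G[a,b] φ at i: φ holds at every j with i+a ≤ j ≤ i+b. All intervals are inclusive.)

0, 1, 2

Evaluate at each i in [0,6]:
  i=0: ✓ (all of [1,2])
  i=1: ✓ (all of [2,3])
  i=2: ✓ (all of [3,4])
  i=3: ✗ (fails at j=5)
  i=4: ✗ (fails at j=5)
  i=5: ✗ (fails at j=6)
  i=6: ✗ (fails at j=7)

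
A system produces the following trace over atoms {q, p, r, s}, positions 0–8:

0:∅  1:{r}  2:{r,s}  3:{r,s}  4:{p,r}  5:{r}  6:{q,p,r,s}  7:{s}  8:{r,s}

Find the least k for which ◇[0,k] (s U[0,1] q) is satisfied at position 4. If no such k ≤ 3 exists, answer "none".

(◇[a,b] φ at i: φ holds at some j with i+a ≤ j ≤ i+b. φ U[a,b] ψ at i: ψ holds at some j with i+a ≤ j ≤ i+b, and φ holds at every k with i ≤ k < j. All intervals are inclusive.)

Scan j = 4,5,… for (s U[0,1] q):
  j=4: fails
  j=5: fails
  j=6: holds
First hit at j=6, so smallest k = 6-4 = 2.

2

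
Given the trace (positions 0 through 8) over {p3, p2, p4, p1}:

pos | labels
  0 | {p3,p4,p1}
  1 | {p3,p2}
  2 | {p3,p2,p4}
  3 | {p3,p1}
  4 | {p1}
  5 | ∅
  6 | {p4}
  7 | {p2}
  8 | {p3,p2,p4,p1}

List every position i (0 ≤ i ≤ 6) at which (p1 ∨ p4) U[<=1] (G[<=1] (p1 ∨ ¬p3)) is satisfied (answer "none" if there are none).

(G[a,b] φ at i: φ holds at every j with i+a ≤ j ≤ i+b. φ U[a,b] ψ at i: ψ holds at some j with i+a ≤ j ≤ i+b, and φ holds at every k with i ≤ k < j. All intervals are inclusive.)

Evaluate at each i in [0,6]:
  i=0: ✗ (no rhs in [0,1])
  i=1: ✗ (no rhs in [1,2])
  i=2: ✓ (rhs at j=3; lhs holds on [2,2])
  i=3: ✓ (rhs at j=3)
  i=4: ✓ (rhs at j=4)
  i=5: ✓ (rhs at j=5)
  i=6: ✓ (rhs at j=6)

2, 3, 4, 5, 6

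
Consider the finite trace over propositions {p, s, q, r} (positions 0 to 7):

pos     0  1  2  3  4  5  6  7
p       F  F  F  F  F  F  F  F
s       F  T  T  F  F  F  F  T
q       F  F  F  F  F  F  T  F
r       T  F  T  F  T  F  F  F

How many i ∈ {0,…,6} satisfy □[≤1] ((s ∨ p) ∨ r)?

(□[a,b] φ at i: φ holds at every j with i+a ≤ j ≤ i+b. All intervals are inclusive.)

2

Evaluate at each i in [0,6]:
  i=0: ✓ (all of [0,1])
  i=1: ✓ (all of [1,2])
  i=2: ✗ (fails at j=3)
  i=3: ✗ (fails at j=3)
  i=4: ✗ (fails at j=5)
  i=5: ✗ (fails at j=5)
  i=6: ✗ (fails at j=6)
Positions where it holds: {0, 1} → 2.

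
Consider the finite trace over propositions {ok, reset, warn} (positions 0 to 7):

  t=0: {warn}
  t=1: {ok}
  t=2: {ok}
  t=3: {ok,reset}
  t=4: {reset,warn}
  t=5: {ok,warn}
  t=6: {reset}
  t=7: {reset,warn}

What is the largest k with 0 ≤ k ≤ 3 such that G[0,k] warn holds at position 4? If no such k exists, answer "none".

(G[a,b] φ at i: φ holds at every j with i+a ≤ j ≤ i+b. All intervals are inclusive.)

warn must hold from j=4 onward; find where it first fails.
  j=4: holds
  j=5: holds
  j=6: fails
Holds on [4,5], so largest k = 1.

1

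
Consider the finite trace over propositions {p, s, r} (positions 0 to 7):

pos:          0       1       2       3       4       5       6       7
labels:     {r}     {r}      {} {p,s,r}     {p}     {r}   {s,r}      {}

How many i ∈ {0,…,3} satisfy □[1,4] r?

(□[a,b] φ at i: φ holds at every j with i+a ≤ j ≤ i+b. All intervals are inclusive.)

0

Evaluate at each i in [0,3]:
  i=0: ✗ (fails at j=2)
  i=1: ✗ (fails at j=2)
  i=2: ✗ (fails at j=4)
  i=3: ✗ (fails at j=4)
Positions where it holds: {} → 0.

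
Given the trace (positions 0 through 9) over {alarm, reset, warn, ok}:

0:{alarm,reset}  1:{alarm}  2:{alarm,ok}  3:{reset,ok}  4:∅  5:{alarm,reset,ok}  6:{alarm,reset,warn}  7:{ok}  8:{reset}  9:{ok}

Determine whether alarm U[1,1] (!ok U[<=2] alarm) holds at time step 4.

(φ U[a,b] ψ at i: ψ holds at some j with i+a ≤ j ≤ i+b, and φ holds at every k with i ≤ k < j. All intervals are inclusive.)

Need some j in [5,5] with (!ok U[<=2] alarm), and alarm at every k in [4,j-1].
  j=5: (!ok U[<=2] alarm) holds, but alarm fails at k=4 → not this j.
No j in the window works → until fails.

Does not hold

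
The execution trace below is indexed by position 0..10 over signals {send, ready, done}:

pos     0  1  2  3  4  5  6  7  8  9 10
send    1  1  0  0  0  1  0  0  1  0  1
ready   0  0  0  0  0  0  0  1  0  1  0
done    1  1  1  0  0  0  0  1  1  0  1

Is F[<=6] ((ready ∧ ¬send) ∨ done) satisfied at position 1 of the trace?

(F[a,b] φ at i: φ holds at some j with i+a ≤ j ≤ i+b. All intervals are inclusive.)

Check ((ready ∧ ¬send) ∨ done) at each j in [1,7]:
  j=1: true
  j=2: true
  j=3: false
  j=4: false
  j=5: false
  j=6: false
  j=7: true
Found at j=1 → formula holds.

True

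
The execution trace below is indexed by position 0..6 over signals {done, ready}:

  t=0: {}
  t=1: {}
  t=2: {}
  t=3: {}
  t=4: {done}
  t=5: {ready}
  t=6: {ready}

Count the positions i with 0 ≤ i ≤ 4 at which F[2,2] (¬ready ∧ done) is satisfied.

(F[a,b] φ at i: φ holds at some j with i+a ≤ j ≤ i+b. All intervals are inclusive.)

1

Evaluate at each i in [0,4]:
  i=0: ✗ (none in [2,2])
  i=1: ✗ (none in [3,3])
  i=2: ✓ (witness j=4)
  i=3: ✗ (none in [5,5])
  i=4: ✗ (none in [6,6])
Positions where it holds: {2} → 1.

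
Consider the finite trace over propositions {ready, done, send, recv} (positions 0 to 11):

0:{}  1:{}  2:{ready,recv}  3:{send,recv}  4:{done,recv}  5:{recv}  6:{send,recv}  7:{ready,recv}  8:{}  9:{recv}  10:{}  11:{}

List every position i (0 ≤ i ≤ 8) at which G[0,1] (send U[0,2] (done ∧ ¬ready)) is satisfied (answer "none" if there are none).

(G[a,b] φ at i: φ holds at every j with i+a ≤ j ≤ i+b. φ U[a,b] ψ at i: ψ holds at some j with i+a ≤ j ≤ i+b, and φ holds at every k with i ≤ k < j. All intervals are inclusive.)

Evaluate at each i in [0,8]:
  i=0: ✗ (fails at j=0)
  i=1: ✗ (fails at j=1)
  i=2: ✗ (fails at j=2)
  i=3: ✓ (all of [3,4])
  i=4: ✗ (fails at j=5)
  i=5: ✗ (fails at j=5)
  i=6: ✗ (fails at j=6)
  i=7: ✗ (fails at j=7)
  i=8: ✗ (fails at j=8)

3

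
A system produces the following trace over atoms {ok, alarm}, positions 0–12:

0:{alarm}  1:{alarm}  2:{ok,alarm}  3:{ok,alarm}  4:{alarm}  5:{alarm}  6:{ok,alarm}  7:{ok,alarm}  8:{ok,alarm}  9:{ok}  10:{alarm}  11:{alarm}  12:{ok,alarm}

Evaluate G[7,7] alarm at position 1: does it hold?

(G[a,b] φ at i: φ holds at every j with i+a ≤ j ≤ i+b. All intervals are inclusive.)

Check alarm at every j in [8,8]:
  j=8: true
All positions satisfy it → formula holds.

Yes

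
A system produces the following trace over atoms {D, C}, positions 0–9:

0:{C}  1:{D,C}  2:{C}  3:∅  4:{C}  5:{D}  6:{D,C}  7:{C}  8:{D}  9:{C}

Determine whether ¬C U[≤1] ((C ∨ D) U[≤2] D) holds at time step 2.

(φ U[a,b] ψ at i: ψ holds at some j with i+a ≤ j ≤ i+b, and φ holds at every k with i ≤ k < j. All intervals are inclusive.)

No

Need some j in [2,3] with ((C ∨ D) U[≤2] D), and ¬C at every k in [2,j-1].
  j=2: ((C ∨ D) U[≤2] D) — fails.
  j=3: ((C ∨ D) U[≤2] D) — fails.
No j in the window works → until fails.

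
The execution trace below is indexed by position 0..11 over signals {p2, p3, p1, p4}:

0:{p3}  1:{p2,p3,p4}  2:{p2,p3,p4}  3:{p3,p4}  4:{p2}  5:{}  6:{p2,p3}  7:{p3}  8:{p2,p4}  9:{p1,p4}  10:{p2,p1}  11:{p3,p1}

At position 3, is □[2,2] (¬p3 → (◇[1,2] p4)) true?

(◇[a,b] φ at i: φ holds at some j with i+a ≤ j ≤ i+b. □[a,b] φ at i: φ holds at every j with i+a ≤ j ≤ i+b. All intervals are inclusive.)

Check (¬p3 → (◇[1,2] p4)) at every j in [5,5]:
  j=5: antecedent true; consequent fails (none in [6,7]) → ✗
Fails at j=5 → formula fails.

False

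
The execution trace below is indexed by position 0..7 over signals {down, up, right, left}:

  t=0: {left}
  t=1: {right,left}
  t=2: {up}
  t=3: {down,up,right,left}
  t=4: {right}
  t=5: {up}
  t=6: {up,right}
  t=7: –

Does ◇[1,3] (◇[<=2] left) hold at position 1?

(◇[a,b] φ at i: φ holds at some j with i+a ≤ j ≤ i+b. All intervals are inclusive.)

Check ◇[<=2] left at each j in [2,4]:
  j=2: holds (witness at 3)
  j=3: holds (witness at 3)
  j=4: fails (none in [4,6])
Found at j=2 → formula holds.

Yes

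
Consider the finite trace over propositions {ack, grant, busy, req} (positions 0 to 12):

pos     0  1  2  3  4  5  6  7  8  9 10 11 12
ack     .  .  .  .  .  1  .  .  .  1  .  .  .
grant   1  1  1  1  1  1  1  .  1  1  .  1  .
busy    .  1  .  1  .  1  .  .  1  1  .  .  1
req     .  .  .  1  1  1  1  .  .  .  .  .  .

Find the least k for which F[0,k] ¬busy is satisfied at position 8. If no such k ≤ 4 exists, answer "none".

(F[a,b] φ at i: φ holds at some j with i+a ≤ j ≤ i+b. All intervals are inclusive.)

Scan j = 8,9,… for ¬busy:
  j=8: fails
  j=9: fails
  j=10: holds
First hit at j=10, so smallest k = 10-8 = 2.

2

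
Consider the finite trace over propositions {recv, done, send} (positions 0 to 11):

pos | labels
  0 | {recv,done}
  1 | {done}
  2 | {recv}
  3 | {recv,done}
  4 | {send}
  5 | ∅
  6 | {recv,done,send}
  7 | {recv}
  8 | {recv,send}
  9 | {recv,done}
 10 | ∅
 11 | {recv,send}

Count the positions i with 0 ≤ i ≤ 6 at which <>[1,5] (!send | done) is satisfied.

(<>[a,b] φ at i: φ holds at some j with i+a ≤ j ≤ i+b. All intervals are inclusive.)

7

Evaluate at each i in [0,6]:
  i=0: ✓ (witness j=1)
  i=1: ✓ (witness j=2)
  i=2: ✓ (witness j=3)
  i=3: ✓ (witness j=5)
  i=4: ✓ (witness j=5)
  i=5: ✓ (witness j=6)
  i=6: ✓ (witness j=7)
Positions where it holds: {0, 1, 2, 3, 4, 5, 6} → 7.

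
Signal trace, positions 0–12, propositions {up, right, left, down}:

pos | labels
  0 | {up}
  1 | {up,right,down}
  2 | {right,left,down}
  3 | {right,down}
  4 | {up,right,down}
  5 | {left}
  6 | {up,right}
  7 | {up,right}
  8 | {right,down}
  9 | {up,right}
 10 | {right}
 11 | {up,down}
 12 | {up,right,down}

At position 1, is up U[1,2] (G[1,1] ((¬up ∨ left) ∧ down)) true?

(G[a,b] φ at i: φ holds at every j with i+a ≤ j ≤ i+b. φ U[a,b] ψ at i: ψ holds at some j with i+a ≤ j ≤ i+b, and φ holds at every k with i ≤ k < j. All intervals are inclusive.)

Need some j in [2,3] with G[1,1] ((¬up ∨ left) ∧ down), and up at every k in [1,j-1].
  j=2: G[1,1] ((¬up ∨ left) ∧ down) holds; up holds at every k in [1,1] → satisfied.

Holds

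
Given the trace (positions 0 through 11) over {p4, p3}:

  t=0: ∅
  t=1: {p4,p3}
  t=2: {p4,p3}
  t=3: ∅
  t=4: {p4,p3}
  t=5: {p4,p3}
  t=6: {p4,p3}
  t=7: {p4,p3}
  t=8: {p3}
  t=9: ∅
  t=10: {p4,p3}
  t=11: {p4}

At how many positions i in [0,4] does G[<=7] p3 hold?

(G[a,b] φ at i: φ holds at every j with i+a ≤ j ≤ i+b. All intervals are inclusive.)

0

Evaluate at each i in [0,4]:
  i=0: ✗ (fails at j=0)
  i=1: ✗ (fails at j=3)
  i=2: ✗ (fails at j=3)
  i=3: ✗ (fails at j=3)
  i=4: ✗ (fails at j=9)
Positions where it holds: {} → 0.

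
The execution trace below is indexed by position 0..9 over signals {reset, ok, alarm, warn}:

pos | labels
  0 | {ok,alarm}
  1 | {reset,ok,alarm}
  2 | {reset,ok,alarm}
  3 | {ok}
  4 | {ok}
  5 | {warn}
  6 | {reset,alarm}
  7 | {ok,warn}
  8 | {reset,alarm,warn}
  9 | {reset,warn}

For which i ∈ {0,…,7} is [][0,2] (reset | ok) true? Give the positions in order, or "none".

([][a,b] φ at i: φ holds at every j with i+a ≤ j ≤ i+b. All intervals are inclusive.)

0, 1, 2, 6, 7

Evaluate at each i in [0,7]:
  i=0: ✓ (all of [0,2])
  i=1: ✓ (all of [1,3])
  i=2: ✓ (all of [2,4])
  i=3: ✗ (fails at j=5)
  i=4: ✗ (fails at j=5)
  i=5: ✗ (fails at j=5)
  i=6: ✓ (all of [6,8])
  i=7: ✓ (all of [7,9])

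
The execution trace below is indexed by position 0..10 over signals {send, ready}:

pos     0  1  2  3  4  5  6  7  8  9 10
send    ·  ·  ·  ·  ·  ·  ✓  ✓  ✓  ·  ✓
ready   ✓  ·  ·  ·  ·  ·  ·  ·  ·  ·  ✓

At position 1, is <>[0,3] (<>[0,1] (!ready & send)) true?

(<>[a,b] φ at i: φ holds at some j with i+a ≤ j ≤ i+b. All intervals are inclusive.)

False

Check <>[0,1] (!ready & send) at each j in [1,4]:
  j=1: fails (none in [1,2])
  j=2: fails (none in [2,3])
  j=3: fails (none in [3,4])
  j=4: fails (none in [4,5])
No position in the window satisfies it → formula fails.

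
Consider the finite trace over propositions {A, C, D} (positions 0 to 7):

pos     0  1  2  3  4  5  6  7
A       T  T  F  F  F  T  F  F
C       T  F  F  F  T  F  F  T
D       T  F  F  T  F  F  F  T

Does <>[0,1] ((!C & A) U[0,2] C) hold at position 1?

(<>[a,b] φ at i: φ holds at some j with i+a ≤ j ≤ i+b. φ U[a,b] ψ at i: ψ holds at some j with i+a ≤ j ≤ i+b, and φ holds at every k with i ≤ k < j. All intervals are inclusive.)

Check ((!C & A) U[0,2] C) at each j in [1,2]:
  j=1: fails
  j=2: fails
No position in the window satisfies it → formula fails.

False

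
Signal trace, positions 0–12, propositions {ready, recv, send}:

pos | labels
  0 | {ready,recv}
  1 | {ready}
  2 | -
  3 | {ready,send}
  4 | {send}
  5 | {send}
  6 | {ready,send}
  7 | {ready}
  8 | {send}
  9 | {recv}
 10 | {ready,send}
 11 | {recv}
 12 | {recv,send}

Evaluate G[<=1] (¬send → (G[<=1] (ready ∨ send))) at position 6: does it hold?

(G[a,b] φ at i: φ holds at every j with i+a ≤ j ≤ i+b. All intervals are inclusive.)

Check (¬send → (G[<=1] (ready ∨ send))) at every j in [6,7]:
  j=6: antecedent false → ✓
  j=7: antecedent true; consequent holds on [7,8] → ✓
All positions satisfy it → formula holds.

True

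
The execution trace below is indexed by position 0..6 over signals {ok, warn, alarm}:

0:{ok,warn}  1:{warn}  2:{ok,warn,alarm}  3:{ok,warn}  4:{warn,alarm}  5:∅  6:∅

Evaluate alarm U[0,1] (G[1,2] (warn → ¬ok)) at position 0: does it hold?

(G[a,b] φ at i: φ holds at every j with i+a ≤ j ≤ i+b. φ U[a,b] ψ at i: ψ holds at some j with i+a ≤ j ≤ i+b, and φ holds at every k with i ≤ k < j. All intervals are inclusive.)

Need some j in [0,1] with G[1,2] (warn → ¬ok), and alarm at every k in [0,j-1].
  j=0: G[1,2] (warn → ¬ok) — fails at 2.
  j=1: G[1,2] (warn → ¬ok) — fails at 2.
No j in the window works → until fails.

Does not hold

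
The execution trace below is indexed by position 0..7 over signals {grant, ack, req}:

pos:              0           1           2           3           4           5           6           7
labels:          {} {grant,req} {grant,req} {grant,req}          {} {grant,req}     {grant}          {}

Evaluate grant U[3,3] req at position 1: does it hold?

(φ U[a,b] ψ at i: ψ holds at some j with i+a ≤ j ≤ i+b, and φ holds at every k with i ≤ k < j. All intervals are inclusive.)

Need some j in [4,4] with req, and grant at every k in [1,j-1].
  j=4: req false.
No j in the window works → until fails.

Does not hold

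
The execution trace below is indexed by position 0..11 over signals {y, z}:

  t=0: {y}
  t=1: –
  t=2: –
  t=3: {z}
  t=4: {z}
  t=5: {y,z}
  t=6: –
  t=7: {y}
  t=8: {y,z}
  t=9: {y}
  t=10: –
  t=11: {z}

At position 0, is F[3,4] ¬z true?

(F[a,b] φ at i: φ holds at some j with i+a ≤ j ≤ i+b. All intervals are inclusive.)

Check ¬z at each j in [3,4]:
  j=3: false
  j=4: false
No position in the window satisfies it → formula fails.

Does not hold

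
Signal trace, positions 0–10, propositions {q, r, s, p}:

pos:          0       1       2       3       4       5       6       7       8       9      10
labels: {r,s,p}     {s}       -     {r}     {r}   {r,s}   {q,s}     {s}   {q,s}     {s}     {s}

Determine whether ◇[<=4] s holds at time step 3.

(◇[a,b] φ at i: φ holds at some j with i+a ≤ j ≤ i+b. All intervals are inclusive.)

Yes

Check s at each j in [3,7]:
  j=3: false
  j=4: false
  j=5: true
  j=6: true
  j=7: true
Found at j=5 → formula holds.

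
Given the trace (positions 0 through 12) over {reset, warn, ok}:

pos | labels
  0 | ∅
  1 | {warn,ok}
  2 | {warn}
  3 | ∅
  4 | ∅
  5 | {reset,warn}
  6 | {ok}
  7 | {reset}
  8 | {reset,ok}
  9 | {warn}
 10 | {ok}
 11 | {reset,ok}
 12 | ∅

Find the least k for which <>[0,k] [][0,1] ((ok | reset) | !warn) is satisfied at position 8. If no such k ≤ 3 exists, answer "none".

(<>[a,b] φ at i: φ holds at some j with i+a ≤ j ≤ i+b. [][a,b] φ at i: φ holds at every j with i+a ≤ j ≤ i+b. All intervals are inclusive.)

Scan j = 8,9,… for [][0,1] ((ok | reset) | !warn):
  j=8: fails
  j=9: fails
  j=10: holds
First hit at j=10, so smallest k = 10-8 = 2.

2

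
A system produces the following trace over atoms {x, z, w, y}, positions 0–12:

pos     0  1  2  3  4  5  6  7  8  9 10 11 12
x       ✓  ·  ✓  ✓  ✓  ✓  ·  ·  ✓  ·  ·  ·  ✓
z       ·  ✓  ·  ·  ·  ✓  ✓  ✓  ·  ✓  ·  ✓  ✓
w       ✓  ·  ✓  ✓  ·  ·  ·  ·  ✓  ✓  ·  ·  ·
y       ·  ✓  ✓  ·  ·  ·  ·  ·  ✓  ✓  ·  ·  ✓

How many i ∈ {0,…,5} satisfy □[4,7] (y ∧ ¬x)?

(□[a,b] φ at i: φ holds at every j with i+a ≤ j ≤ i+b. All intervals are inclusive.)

0

Evaluate at each i in [0,5]:
  i=0: ✗ (fails at j=4)
  i=1: ✗ (fails at j=5)
  i=2: ✗ (fails at j=6)
  i=3: ✗ (fails at j=7)
  i=4: ✗ (fails at j=8)
  i=5: ✗ (fails at j=10)
Positions where it holds: {} → 0.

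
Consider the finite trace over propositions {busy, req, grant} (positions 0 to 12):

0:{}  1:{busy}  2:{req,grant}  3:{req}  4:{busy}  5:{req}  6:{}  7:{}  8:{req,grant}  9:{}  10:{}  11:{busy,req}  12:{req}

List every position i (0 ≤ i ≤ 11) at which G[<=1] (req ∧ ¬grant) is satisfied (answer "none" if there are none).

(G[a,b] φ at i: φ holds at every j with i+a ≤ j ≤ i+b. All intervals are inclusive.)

11

Evaluate at each i in [0,11]:
  i=0: ✗ (fails at j=0)
  i=1: ✗ (fails at j=1)
  i=2: ✗ (fails at j=2)
  i=3: ✗ (fails at j=4)
  i=4: ✗ (fails at j=4)
  i=5: ✗ (fails at j=6)
  i=6: ✗ (fails at j=6)
  i=7: ✗ (fails at j=7)
  i=8: ✗ (fails at j=8)
  i=9: ✗ (fails at j=9)
  i=10: ✗ (fails at j=10)
  i=11: ✓ (all of [11,12])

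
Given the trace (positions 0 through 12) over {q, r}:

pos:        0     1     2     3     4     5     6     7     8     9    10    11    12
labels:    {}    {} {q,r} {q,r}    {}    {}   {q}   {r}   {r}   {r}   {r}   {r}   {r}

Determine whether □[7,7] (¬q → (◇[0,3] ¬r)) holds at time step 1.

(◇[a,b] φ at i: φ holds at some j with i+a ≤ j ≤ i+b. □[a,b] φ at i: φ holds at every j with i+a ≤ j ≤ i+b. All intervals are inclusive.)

False

Check (¬q → (◇[0,3] ¬r)) at every j in [8,8]:
  j=8: antecedent true; consequent fails (none in [8,11]) → ✗
Fails at j=8 → formula fails.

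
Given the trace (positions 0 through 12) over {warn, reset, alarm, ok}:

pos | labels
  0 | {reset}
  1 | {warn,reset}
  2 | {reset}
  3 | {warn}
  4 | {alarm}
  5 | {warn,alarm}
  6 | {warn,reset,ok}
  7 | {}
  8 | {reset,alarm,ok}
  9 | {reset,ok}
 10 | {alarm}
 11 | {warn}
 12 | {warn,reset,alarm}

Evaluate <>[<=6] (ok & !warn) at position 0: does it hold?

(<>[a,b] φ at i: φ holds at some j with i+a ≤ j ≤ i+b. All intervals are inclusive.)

Does not hold

Check (ok & !warn) at each j in [0,6]:
  j=0: false
  j=1: false
  j=2: false
  j=3: false
  j=4: false
  j=5: false
  j=6: false
No position in the window satisfies it → formula fails.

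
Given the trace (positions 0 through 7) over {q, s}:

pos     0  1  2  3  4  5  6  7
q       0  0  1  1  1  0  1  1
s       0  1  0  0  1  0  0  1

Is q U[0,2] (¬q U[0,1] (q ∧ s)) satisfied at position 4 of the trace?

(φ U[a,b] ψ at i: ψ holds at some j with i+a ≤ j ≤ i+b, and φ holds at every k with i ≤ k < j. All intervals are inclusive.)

Holds

Need some j in [4,6] with (¬q U[0,1] (q ∧ s)), and q at every k in [4,j-1].
  j=4: (¬q U[0,1] (q ∧ s)) holds; no prefix to check → satisfied.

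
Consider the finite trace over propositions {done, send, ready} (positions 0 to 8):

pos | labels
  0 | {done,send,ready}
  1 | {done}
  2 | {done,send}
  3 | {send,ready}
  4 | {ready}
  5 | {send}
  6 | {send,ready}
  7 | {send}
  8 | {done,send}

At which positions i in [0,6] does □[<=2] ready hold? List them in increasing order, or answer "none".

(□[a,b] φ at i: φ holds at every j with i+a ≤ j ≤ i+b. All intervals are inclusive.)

Evaluate at each i in [0,6]:
  i=0: ✗ (fails at j=1)
  i=1: ✗ (fails at j=1)
  i=2: ✗ (fails at j=2)
  i=3: ✗ (fails at j=5)
  i=4: ✗ (fails at j=5)
  i=5: ✗ (fails at j=5)
  i=6: ✗ (fails at j=7)

none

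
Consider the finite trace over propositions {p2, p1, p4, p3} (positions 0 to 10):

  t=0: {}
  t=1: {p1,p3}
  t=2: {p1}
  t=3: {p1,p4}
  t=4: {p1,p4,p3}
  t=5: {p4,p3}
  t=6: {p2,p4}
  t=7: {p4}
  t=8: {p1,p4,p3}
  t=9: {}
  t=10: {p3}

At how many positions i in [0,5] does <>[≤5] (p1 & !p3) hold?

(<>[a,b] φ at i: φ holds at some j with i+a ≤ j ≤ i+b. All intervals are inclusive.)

Evaluate at each i in [0,5]:
  i=0: ✓ (witness j=2)
  i=1: ✓ (witness j=2)
  i=2: ✓ (witness j=2)
  i=3: ✓ (witness j=3)
  i=4: ✗ (none in [4,9])
  i=5: ✗ (none in [5,10])
Positions where it holds: {0, 1, 2, 3} → 4.

4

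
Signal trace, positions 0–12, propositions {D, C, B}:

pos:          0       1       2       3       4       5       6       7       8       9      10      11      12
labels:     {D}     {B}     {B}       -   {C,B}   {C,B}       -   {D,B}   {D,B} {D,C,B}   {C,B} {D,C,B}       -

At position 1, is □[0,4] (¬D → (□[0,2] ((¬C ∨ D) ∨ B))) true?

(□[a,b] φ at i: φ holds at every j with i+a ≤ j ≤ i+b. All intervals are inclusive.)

Holds

Check (¬D → (□[0,2] ((¬C ∨ D) ∨ B))) at every j in [1,5]:
  j=1: antecedent true; consequent holds on [1,3] → ✓
  j=2: antecedent true; consequent holds on [2,4] → ✓
  j=3: antecedent true; consequent holds on [3,5] → ✓
  j=4: antecedent true; consequent holds on [4,6] → ✓
  j=5: antecedent true; consequent holds on [5,7] → ✓
All positions satisfy it → formula holds.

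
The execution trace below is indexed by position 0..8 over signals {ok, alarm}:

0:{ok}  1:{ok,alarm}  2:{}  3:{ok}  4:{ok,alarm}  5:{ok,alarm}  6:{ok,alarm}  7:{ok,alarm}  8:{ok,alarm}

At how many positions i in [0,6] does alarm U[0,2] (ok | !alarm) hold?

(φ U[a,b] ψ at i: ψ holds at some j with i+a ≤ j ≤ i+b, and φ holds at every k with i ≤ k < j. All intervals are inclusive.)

Evaluate at each i in [0,6]:
  i=0: ✓ (rhs at j=0)
  i=1: ✓ (rhs at j=1)
  i=2: ✓ (rhs at j=2)
  i=3: ✓ (rhs at j=3)
  i=4: ✓ (rhs at j=4)
  i=5: ✓ (rhs at j=5)
  i=6: ✓ (rhs at j=6)
Positions where it holds: {0, 1, 2, 3, 4, 5, 6} → 7.

7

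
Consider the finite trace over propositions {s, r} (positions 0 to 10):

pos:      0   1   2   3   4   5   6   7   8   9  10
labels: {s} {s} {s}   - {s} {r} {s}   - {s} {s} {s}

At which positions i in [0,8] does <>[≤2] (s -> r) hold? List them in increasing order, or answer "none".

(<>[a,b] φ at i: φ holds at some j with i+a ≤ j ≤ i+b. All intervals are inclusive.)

Evaluate at each i in [0,8]:
  i=0: ✗ (none in [0,2])
  i=1: ✓ (witness j=3)
  i=2: ✓ (witness j=3)
  i=3: ✓ (witness j=3)
  i=4: ✓ (witness j=5)
  i=5: ✓ (witness j=5)
  i=6: ✓ (witness j=7)
  i=7: ✓ (witness j=7)
  i=8: ✗ (none in [8,10])

1, 2, 3, 4, 5, 6, 7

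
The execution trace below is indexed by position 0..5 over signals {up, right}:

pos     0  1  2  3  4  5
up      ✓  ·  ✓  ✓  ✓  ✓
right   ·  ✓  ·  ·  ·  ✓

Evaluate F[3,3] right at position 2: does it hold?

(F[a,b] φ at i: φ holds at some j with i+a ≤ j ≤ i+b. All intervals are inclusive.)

Holds

Check right at each j in [5,5]:
  j=5: true
Found at j=5 → formula holds.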